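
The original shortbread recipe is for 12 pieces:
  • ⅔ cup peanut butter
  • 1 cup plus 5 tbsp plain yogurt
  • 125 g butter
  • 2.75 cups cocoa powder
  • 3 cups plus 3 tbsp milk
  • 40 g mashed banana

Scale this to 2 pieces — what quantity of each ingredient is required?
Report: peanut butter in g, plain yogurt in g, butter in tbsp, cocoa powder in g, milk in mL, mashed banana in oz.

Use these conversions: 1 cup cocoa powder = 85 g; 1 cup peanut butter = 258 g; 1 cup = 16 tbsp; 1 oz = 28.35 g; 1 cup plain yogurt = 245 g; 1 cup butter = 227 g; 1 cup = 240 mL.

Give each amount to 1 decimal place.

peanut butter: 28.7 g; plain yogurt: 53.6 g; butter: 1.5 tbsp; cocoa powder: 39.0 g; milk: 127.5 mL; mashed banana: 0.2 oz

Scaling factor: 2/12 = 1/6.
peanut butter: 2/3 cup × 1/6 × 258 g/cup ≈ 28.7 g
plain yogurt: (1 cup + 5 tbsp = 1.3125 cup) × 1/6 × 245 g/cup ≈ 53.6 g
butter: 125 g × 1/6 ÷ 227 g/cup × 16 tbsp/cup ≈ 1.5 tbsp
cocoa powder: 2.75 cup × 1/6 × 85 g/cup ≈ 39.0 g
milk: (3 cup + 3 tbsp = 3.1875 cup) × 1/6 × 240 mL/cup = 127.5 mL
mashed banana: 40 g × 1/6 ÷ 28.35 g/oz ≈ 0.2 oz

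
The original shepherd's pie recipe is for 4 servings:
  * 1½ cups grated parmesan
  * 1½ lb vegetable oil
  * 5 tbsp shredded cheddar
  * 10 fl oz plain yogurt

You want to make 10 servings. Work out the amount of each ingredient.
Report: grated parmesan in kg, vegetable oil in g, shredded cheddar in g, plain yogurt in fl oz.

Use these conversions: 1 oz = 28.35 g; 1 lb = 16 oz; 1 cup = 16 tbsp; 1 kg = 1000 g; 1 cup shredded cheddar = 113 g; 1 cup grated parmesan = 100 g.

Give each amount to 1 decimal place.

Scaling factor: 10/4 = 5/2 = 2.5.
grated parmesan: 1.5 cup × 5/2 × 100 g/cup ÷ 1000 g/kg ≈ 0.4 kg
vegetable oil: 1.5 lb × 5/2 × 16 oz/lb × 28.35 g/oz = 1701.0 g
shredded cheddar: 5 tbsp × 5/2 ÷ 16 tbsp/cup × 113 g/cup ≈ 88.3 g
plain yogurt: 10 fl oz × 5/2 = 25.0 fl oz

grated parmesan: 0.4 kg; vegetable oil: 1701.0 g; shredded cheddar: 88.3 g; plain yogurt: 25.0 fl oz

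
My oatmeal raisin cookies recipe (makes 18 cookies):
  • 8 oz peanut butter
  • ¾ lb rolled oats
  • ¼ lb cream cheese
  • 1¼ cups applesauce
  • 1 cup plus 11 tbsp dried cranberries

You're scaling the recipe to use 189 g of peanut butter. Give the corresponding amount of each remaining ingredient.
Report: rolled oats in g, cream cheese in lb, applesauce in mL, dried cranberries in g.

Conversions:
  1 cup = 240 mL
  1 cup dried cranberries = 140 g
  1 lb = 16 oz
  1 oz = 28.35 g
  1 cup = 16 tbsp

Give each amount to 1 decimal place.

rolled oats: 283.5 g; cream cheese: 0.2 lb; applesauce: 250.0 mL; dried cranberries: 196.9 g

The original recipe has 226.8 g of peanut butter, so the scaling factor is 189 ÷ 226.8 = 5/6.
rolled oats: 0.75 lb × 5/6 × 16 oz/lb × 28.35 g/oz = 283.5 g
cream cheese: 0.25 lb × 5/6 ≈ 0.2 lb
applesauce: 1.25 cup × 5/6 × 240 mL/cup = 250.0 mL
dried cranberries: (1 cup + 11 tbsp = 1.6875 cup) × 5/6 × 140 g/cup ≈ 196.9 g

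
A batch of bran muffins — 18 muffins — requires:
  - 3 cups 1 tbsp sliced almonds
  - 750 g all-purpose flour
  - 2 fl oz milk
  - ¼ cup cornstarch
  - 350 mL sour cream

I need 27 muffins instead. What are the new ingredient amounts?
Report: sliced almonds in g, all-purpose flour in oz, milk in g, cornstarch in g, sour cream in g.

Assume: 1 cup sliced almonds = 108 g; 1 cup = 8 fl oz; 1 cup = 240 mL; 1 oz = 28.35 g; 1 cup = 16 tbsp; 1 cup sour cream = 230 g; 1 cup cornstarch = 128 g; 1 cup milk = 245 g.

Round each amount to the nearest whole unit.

Scaling factor: 27/18 = 3/2 = 1.5.
sliced almonds: (3 cup + 1 tbsp = 3.0625 cup) × 3/2 × 108 g/cup ≈ 496 g
all-purpose flour: 750 g × 3/2 ÷ 28.35 g/oz ≈ 40 oz
milk: 2 fl oz × 3/2 ÷ 8 fl oz/cup × 245 g/cup ≈ 92 g
cornstarch: 0.25 cup × 3/2 × 128 g/cup = 48 g
sour cream: 350 mL × 3/2 ÷ 240 mL/cup × 230 g/cup ≈ 503 g

sliced almonds: 496 g; all-purpose flour: 40 oz; milk: 92 g; cornstarch: 48 g; sour cream: 503 g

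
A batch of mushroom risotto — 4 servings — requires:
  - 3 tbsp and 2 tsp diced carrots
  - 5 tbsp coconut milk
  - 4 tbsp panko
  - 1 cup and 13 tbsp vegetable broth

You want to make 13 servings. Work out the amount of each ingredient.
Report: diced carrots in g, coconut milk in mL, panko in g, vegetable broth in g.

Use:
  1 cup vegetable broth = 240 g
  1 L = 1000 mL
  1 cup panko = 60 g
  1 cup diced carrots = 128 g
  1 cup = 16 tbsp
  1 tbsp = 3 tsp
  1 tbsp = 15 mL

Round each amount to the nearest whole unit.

Scaling factor: 13/4 = 3.25.
diced carrots: (3 tbsp + 2 tsp = 11/3 tbsp) × 13/4 ÷ 16 tbsp/cup × 128 g/cup ≈ 95 g
coconut milk: 5 tbsp × 13/4 × 15 mL/tbsp ≈ 244 mL
panko: 4 tbsp × 13/4 ÷ 16 tbsp/cup × 60 g/cup ≈ 49 g
vegetable broth: (1 cup + 13 tbsp = 1.8125 cup) × 13/4 × 240 g/cup ≈ 1414 g

diced carrots: 95 g; coconut milk: 244 mL; panko: 49 g; vegetable broth: 1414 g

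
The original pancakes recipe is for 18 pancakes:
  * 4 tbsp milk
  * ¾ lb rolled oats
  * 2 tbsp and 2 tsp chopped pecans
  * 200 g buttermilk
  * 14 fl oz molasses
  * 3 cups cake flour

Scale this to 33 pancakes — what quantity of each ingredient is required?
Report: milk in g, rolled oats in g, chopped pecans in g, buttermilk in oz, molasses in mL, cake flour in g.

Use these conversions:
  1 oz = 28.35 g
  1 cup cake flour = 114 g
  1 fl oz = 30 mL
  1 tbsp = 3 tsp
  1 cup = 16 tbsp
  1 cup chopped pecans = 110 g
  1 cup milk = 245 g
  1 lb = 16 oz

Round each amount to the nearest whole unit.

milk: 112 g; rolled oats: 624 g; chopped pecans: 34 g; buttermilk: 13 oz; molasses: 770 mL; cake flour: 627 g

Scaling factor: 33/18 = 11/6.
milk: 4 tbsp × 11/6 ÷ 16 tbsp/cup × 245 g/cup ≈ 112 g
rolled oats: 0.75 lb × 11/6 × 16 oz/lb × 28.35 g/oz ≈ 624 g
chopped pecans: (2 tbsp + 2 tsp = 8/3 tbsp) × 11/6 ÷ 16 tbsp/cup × 110 g/cup ≈ 34 g
buttermilk: 200 g × 11/6 ÷ 28.35 g/oz ≈ 13 oz
molasses: 14 fl oz × 11/6 × 30 mL/fl oz = 770 mL
cake flour: 3 cup × 11/6 × 114 g/cup = 627 g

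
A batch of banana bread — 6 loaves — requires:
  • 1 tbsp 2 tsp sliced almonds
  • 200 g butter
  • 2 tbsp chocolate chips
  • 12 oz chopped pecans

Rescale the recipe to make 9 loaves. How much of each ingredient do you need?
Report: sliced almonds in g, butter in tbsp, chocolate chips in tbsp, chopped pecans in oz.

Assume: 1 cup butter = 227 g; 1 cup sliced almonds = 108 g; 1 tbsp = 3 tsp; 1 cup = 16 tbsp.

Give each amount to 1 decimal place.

Scaling factor: 9/6 = 3/2 = 1.5.
sliced almonds: (1 tbsp + 2 tsp = 5/3 tbsp) × 3/2 ÷ 16 tbsp/cup × 108 g/cup ≈ 16.9 g
butter: 200 g × 3/2 ÷ 227 g/cup × 16 tbsp/cup ≈ 21.1 tbsp
chocolate chips: 2 tbsp × 3/2 = 3.0 tbsp
chopped pecans: 12 oz × 3/2 = 18.0 oz

sliced almonds: 16.9 g; butter: 21.1 tbsp; chocolate chips: 3.0 tbsp; chopped pecans: 18.0 oz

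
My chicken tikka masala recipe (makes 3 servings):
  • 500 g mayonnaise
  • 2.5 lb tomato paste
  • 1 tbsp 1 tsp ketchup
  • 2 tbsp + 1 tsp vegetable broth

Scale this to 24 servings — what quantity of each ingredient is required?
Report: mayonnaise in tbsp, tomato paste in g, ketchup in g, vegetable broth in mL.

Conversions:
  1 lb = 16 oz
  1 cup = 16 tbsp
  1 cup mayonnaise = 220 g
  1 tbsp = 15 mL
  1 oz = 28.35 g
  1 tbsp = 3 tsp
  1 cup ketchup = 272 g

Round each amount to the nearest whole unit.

Scaling factor: 24/3 = 8.
mayonnaise: 500 g × 8 ÷ 220 g/cup × 16 tbsp/cup ≈ 291 tbsp
tomato paste: 2.5 lb × 8 × 16 oz/lb × 28.35 g/oz = 9072 g
ketchup: (1 tbsp + 1 tsp = 4/3 tbsp) × 8 ÷ 16 tbsp/cup × 272 g/cup ≈ 181 g
vegetable broth: (2 tbsp + 1 tsp = 7/3 tbsp) × 8 × 15 mL/tbsp = 280 mL

mayonnaise: 291 tbsp; tomato paste: 9072 g; ketchup: 181 g; vegetable broth: 280 mL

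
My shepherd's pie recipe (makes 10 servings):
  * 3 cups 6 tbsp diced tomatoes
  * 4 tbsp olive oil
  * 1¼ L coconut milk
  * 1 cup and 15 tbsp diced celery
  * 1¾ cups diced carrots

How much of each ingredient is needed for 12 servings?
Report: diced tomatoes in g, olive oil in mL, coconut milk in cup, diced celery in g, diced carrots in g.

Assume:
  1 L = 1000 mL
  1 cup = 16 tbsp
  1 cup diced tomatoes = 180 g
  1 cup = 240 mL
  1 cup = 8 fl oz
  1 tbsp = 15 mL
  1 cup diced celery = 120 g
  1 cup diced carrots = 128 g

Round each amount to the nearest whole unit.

Scaling factor: 12/10 = 6/5 = 1.2.
diced tomatoes: (3 cup + 6 tbsp = 3.375 cup) × 6/5 × 180 g/cup = 729 g
olive oil: 4 tbsp × 6/5 × 15 mL/tbsp = 72 mL
coconut milk: 1.25 L × 6/5 × 1000 mL/L ÷ 240 mL/cup ≈ 6 cup
diced celery: (1 cup + 15 tbsp = 1.9375 cup) × 6/5 × 120 g/cup = 279 g
diced carrots: 1.75 cup × 6/5 × 128 g/cup ≈ 269 g

diced tomatoes: 729 g; olive oil: 72 mL; coconut milk: 6 cup; diced celery: 279 g; diced carrots: 269 g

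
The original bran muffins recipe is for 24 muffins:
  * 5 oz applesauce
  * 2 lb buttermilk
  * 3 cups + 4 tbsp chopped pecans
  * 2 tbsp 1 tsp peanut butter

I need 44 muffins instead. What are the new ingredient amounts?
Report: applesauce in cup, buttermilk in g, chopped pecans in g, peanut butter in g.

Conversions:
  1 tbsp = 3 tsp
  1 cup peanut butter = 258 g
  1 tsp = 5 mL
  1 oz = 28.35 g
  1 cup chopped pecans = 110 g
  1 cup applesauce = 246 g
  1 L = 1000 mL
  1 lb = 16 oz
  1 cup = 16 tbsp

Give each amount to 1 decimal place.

Scaling factor: 44/24 = 11/6.
applesauce: 5 oz × 11/6 × 28.35 g/oz ÷ 246 g/cup ≈ 1.1 cup
buttermilk: 2 lb × 11/6 × 16 oz/lb × 28.35 g/oz = 1663.2 g
chopped pecans: (3 cup + 4 tbsp = 3.25 cup) × 11/6 × 110 g/cup ≈ 655.4 g
peanut butter: (2 tbsp + 1 tsp = 7/3 tbsp) × 11/6 ÷ 16 tbsp/cup × 258 g/cup ≈ 69.0 g

applesauce: 1.1 cup; buttermilk: 1663.2 g; chopped pecans: 655.4 g; peanut butter: 69.0 g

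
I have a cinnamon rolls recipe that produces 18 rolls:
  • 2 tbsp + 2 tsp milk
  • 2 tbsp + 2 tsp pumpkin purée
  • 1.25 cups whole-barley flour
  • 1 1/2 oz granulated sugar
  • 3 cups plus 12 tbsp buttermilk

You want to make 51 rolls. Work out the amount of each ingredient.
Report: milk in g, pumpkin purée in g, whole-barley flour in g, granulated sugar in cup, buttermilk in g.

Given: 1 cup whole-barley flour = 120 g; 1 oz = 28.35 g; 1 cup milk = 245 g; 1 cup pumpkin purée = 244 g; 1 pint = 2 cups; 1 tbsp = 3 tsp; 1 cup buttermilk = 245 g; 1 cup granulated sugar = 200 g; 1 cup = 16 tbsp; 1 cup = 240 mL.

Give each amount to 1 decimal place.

milk: 115.7 g; pumpkin purée: 115.2 g; whole-barley flour: 425.0 g; granulated sugar: 0.6 cup; buttermilk: 2603.1 g

Scaling factor: 51/18 = 17/6.
milk: (2 tbsp + 2 tsp = 8/3 tbsp) × 17/6 ÷ 16 tbsp/cup × 245 g/cup ≈ 115.7 g
pumpkin purée: (2 tbsp + 2 tsp = 8/3 tbsp) × 17/6 ÷ 16 tbsp/cup × 244 g/cup ≈ 115.2 g
whole-barley flour: 1.25 cup × 17/6 × 120 g/cup = 425.0 g
granulated sugar: 1.5 oz × 17/6 × 28.35 g/oz ÷ 200 g/cup ≈ 0.6 cup
buttermilk: (3 cup + 12 tbsp = 3.75 cup) × 17/6 × 245 g/cup ≈ 2603.1 g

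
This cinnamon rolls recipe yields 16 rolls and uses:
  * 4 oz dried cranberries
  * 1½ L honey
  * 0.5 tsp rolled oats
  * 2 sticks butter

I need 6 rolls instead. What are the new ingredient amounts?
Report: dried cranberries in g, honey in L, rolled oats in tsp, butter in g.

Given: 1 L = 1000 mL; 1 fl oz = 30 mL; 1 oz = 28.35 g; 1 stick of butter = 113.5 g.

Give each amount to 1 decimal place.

Scaling factor: 6/16 = 3/8 = 0.375.
dried cranberries: 4 oz × 3/8 × 28.35 g/oz ≈ 42.5 g
honey: 1.5 L × 3/8 ≈ 0.6 L
rolled oats: 0.5 tsp × 3/8 ≈ 0.2 tsp
butter: 2 stick × 3/8 × 113.5 g/stick ≈ 85.1 g

dried cranberries: 42.5 g; honey: 0.6 L; rolled oats: 0.2 tsp; butter: 85.1 g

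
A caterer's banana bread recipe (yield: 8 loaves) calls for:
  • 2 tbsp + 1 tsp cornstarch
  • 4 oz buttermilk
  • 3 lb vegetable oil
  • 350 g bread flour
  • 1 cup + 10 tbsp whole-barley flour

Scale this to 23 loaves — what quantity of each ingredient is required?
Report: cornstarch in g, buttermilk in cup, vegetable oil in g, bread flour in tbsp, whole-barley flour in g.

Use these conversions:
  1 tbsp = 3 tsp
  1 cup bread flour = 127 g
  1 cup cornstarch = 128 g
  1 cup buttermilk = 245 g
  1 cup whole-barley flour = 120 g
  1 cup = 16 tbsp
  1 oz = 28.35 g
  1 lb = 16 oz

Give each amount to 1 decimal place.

cornstarch: 53.7 g; buttermilk: 1.3 cup; vegetable oil: 3912.3 g; bread flour: 126.8 tbsp; whole-barley flour: 560.6 g

Scaling factor: 23/8 = 2.875.
cornstarch: (2 tbsp + 1 tsp = 7/3 tbsp) × 23/8 ÷ 16 tbsp/cup × 128 g/cup ≈ 53.7 g
buttermilk: 4 oz × 23/8 × 28.35 g/oz ÷ 245 g/cup ≈ 1.3 cup
vegetable oil: 3 lb × 23/8 × 16 oz/lb × 28.35 g/oz = 3912.3 g
bread flour: 350 g × 23/8 ÷ 127 g/cup × 16 tbsp/cup ≈ 126.8 tbsp
whole-barley flour: (1 cup + 10 tbsp = 1.625 cup) × 23/8 × 120 g/cup ≈ 560.6 g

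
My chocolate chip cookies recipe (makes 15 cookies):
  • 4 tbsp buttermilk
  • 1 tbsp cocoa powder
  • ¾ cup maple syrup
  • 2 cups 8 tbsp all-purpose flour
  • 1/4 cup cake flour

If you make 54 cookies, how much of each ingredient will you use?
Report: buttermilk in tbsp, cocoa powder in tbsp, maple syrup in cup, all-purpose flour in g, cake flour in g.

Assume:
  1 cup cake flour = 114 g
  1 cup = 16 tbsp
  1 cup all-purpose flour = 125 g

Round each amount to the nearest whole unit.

Scaling factor: 54/15 = 18/5 = 3.6.
buttermilk: 4 tbsp × 18/5 ≈ 14 tbsp
cocoa powder: 1 tbsp × 18/5 ≈ 4 tbsp
maple syrup: 0.75 cup × 18/5 ≈ 3 cup
all-purpose flour: (2 cup + 8 tbsp = 2.5 cup) × 18/5 × 125 g/cup = 1125 g
cake flour: 0.25 cup × 18/5 × 114 g/cup ≈ 103 g

buttermilk: 14 tbsp; cocoa powder: 4 tbsp; maple syrup: 3 cup; all-purpose flour: 1125 g; cake flour: 103 g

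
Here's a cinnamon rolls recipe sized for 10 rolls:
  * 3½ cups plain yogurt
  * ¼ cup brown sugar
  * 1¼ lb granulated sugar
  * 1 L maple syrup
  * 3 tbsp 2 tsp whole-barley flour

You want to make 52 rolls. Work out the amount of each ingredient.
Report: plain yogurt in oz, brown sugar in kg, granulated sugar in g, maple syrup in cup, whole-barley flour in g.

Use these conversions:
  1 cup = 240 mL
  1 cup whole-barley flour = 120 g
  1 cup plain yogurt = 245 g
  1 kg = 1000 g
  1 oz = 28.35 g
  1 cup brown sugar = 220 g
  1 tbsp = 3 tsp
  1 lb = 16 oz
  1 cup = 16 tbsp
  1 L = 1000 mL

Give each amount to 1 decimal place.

plain yogurt: 157.3 oz; brown sugar: 0.3 kg; granulated sugar: 2948.4 g; maple syrup: 21.7 cup; whole-barley flour: 143.0 g

Scaling factor: 52/10 = 26/5 = 5.2.
plain yogurt: 3.5 cup × 26/5 × 245 g/cup ÷ 28.35 g/oz ≈ 157.3 oz
brown sugar: 0.25 cup × 26/5 × 220 g/cup ÷ 1000 g/kg ≈ 0.3 kg
granulated sugar: 1.25 lb × 26/5 × 16 oz/lb × 28.35 g/oz = 2948.4 g
maple syrup: 1 L × 26/5 × 1000 mL/L ÷ 240 mL/cup ≈ 21.7 cup
whole-barley flour: (3 tbsp + 2 tsp = 11/3 tbsp) × 26/5 ÷ 16 tbsp/cup × 120 g/cup = 143.0 g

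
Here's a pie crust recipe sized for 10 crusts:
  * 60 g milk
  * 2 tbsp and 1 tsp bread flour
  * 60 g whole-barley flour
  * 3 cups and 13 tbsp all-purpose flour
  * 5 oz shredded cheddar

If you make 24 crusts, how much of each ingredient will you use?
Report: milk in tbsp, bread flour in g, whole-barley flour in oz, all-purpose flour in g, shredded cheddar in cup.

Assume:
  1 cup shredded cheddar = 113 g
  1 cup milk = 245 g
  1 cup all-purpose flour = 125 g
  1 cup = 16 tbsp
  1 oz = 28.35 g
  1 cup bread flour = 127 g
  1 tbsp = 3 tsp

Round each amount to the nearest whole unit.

Scaling factor: 24/10 = 12/5 = 2.4.
milk: 60 g × 12/5 ÷ 245 g/cup × 16 tbsp/cup ≈ 9 tbsp
bread flour: (2 tbsp + 1 tsp = 7/3 tbsp) × 12/5 ÷ 16 tbsp/cup × 127 g/cup ≈ 44 g
whole-barley flour: 60 g × 12/5 ÷ 28.35 g/oz ≈ 5 oz
all-purpose flour: (3 cup + 13 tbsp = 3.8125 cup) × 12/5 × 125 g/cup ≈ 1144 g
shredded cheddar: 5 oz × 12/5 × 28.35 g/oz ÷ 113 g/cup ≈ 3 cup

milk: 9 tbsp; bread flour: 44 g; whole-barley flour: 5 oz; all-purpose flour: 1144 g; shredded cheddar: 3 cup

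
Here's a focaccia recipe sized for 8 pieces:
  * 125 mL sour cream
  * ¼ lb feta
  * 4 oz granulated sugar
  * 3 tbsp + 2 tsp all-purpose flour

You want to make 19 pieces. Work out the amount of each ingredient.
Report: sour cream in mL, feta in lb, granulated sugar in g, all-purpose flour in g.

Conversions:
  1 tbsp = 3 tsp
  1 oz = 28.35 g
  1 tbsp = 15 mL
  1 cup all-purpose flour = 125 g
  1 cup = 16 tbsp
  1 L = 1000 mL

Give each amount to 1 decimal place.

sour cream: 296.9 mL; feta: 0.6 lb; granulated sugar: 269.3 g; all-purpose flour: 68.0 g

Scaling factor: 19/8 = 2.375.
sour cream: 125 mL × 19/8 ≈ 296.9 mL
feta: 0.25 lb × 19/8 ≈ 0.6 lb
granulated sugar: 4 oz × 19/8 × 28.35 g/oz ≈ 269.3 g
all-purpose flour: (3 tbsp + 2 tsp = 11/3 tbsp) × 19/8 ÷ 16 tbsp/cup × 125 g/cup ≈ 68.0 g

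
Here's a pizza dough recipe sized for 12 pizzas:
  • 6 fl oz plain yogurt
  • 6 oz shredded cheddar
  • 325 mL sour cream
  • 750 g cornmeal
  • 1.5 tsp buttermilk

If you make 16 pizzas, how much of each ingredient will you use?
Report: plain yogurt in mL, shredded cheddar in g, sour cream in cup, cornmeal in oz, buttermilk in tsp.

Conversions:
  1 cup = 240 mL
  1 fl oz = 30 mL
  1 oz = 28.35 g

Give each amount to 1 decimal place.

Scaling factor: 16/12 = 4/3.
plain yogurt: 6 fl oz × 4/3 × 30 mL/fl oz = 240.0 mL
shredded cheddar: 6 oz × 4/3 × 28.35 g/oz = 226.8 g
sour cream: 325 mL × 4/3 ÷ 240 mL/cup ≈ 1.8 cup
cornmeal: 750 g × 4/3 ÷ 28.35 g/oz ≈ 35.3 oz
buttermilk: 1.5 tsp × 4/3 = 2.0 tsp

plain yogurt: 240.0 mL; shredded cheddar: 226.8 g; sour cream: 1.8 cup; cornmeal: 35.3 oz; buttermilk: 2.0 tsp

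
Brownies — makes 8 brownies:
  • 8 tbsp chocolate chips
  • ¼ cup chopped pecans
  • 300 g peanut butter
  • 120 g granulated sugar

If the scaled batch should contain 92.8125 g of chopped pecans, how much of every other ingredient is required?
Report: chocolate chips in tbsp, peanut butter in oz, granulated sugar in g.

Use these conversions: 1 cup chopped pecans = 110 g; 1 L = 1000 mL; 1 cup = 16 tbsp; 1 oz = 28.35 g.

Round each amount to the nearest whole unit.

chocolate chips: 27 tbsp; peanut butter: 36 oz; granulated sugar: 405 g

The original recipe has 27.5 g of chopped pecans, so the scaling factor is 92.8125 ÷ 27.5 = 27/8 = 3.375.
chocolate chips: 8 tbsp × 27/8 = 27 tbsp
peanut butter: 300 g × 27/8 ÷ 28.35 g/oz ≈ 36 oz
granulated sugar: 120 g × 27/8 = 405 g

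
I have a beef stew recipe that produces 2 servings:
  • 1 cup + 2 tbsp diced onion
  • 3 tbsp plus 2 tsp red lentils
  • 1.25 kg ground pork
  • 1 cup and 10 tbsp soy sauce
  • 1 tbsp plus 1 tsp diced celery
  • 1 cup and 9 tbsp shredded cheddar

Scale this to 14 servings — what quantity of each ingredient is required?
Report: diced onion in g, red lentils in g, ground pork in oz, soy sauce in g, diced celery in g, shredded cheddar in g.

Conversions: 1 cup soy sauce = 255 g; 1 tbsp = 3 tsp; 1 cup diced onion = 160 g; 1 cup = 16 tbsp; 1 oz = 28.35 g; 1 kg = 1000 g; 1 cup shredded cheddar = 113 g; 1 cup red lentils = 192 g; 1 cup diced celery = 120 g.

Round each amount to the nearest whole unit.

diced onion: 1260 g; red lentils: 308 g; ground pork: 309 oz; soy sauce: 2901 g; diced celery: 70 g; shredded cheddar: 1236 g

Scaling factor: 14/2 = 7.
diced onion: (1 cup + 2 tbsp = 1.125 cup) × 7 × 160 g/cup = 1260 g
red lentils: (3 tbsp + 2 tsp = 11/3 tbsp) × 7 ÷ 16 tbsp/cup × 192 g/cup = 308 g
ground pork: 1.25 kg × 7 × 1000 g/kg ÷ 28.35 g/oz ≈ 309 oz
soy sauce: (1 cup + 10 tbsp = 1.625 cup) × 7 × 255 g/cup ≈ 2901 g
diced celery: (1 tbsp + 1 tsp = 4/3 tbsp) × 7 ÷ 16 tbsp/cup × 120 g/cup = 70 g
shredded cheddar: (1 cup + 9 tbsp = 1.5625 cup) × 7 × 113 g/cup ≈ 1236 g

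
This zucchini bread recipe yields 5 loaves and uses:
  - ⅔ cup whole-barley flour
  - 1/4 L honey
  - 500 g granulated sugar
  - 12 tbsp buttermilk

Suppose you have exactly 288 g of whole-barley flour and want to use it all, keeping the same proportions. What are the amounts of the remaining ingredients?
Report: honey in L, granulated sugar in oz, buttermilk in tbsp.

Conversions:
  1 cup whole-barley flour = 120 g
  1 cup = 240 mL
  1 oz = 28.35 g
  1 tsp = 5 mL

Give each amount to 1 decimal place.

honey: 0.9 L; granulated sugar: 63.5 oz; buttermilk: 43.2 tbsp

The original recipe has 80 g of whole-barley flour, so the scaling factor is 288 ÷ 80 = 18/5 = 3.6.
honey: 0.25 L × 18/5 = 0.9 L
granulated sugar: 500 g × 18/5 ÷ 28.35 g/oz ≈ 63.5 oz
buttermilk: 12 tbsp × 18/5 = 43.2 tbsp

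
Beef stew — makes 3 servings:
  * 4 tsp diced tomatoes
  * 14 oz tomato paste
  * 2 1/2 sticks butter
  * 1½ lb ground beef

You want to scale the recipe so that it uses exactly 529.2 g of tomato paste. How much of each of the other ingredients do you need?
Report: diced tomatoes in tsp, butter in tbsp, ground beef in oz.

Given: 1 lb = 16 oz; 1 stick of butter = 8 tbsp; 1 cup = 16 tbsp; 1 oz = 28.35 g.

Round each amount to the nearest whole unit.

The original recipe has 396.9 g of tomato paste, so the scaling factor is 529.2 ÷ 396.9 = 4/3.
diced tomatoes: 4 tsp × 4/3 ≈ 5 tsp
butter: 2.5 stick × 4/3 × 8 tbsp/stick ≈ 27 tbsp
ground beef: 1.5 lb × 4/3 × 16 oz/lb = 32 oz

diced tomatoes: 5 tsp; butter: 27 tbsp; ground beef: 32 oz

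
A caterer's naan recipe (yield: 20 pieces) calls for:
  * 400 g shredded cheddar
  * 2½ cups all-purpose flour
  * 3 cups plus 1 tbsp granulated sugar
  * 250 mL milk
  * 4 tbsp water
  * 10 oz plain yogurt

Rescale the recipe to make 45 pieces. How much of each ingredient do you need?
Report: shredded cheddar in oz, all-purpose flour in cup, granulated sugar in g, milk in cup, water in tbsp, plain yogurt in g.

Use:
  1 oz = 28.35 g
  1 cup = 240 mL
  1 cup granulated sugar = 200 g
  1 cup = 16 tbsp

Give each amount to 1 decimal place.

Scaling factor: 45/20 = 9/4 = 2.25.
shredded cheddar: 400 g × 9/4 ÷ 28.35 g/oz ≈ 31.7 oz
all-purpose flour: 2.5 cup × 9/4 ≈ 5.6 cup
granulated sugar: (3 cup + 1 tbsp = 3.0625 cup) × 9/4 × 200 g/cup ≈ 1378.1 g
milk: 250 mL × 9/4 ÷ 240 mL/cup ≈ 2.3 cup
water: 4 tbsp × 9/4 = 9.0 tbsp
plain yogurt: 10 oz × 9/4 × 28.35 g/oz ≈ 637.9 g

shredded cheddar: 31.7 oz; all-purpose flour: 5.6 cup; granulated sugar: 1378.1 g; milk: 2.3 cup; water: 9.0 tbsp; plain yogurt: 637.9 g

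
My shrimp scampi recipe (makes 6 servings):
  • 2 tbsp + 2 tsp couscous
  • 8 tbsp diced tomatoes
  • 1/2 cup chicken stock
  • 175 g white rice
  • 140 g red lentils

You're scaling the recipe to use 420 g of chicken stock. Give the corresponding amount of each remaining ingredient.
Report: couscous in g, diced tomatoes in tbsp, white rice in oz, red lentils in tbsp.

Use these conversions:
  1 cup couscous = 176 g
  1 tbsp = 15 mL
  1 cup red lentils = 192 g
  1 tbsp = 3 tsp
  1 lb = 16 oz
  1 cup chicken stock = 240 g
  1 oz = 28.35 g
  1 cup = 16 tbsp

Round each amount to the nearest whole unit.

The original recipe has 120 g of chicken stock, so the scaling factor is 420 ÷ 120 = 7/2 = 3.5.
couscous: (2 tbsp + 2 tsp = 8/3 tbsp) × 7/2 ÷ 16 tbsp/cup × 176 g/cup ≈ 103 g
diced tomatoes: 8 tbsp × 7/2 = 28 tbsp
white rice: 175 g × 7/2 ÷ 28.35 g/oz ≈ 22 oz
red lentils: 140 g × 7/2 ÷ 192 g/cup × 16 tbsp/cup ≈ 41 tbsp

couscous: 103 g; diced tomatoes: 28 tbsp; white rice: 22 oz; red lentils: 41 tbsp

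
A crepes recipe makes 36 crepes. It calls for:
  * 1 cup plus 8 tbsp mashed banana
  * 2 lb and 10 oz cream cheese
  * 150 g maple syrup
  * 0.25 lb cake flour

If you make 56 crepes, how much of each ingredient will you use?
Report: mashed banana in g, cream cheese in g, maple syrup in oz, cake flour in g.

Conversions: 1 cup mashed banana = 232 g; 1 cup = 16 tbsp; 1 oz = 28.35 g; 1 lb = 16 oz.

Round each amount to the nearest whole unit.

mashed banana: 541 g; cream cheese: 1852 g; maple syrup: 8 oz; cake flour: 176 g

Scaling factor: 56/36 = 14/9.
mashed banana: (1 cup + 8 tbsp = 1.5 cup) × 14/9 × 232 g/cup ≈ 541 g
cream cheese: (2 lb + 10 oz = 2.625 lb) × 14/9 × 16 oz/lb × 28.35 g/oz ≈ 1852 g
maple syrup: 150 g × 14/9 ÷ 28.35 g/oz ≈ 8 oz
cake flour: 0.25 lb × 14/9 × 16 oz/lb × 28.35 g/oz ≈ 176 g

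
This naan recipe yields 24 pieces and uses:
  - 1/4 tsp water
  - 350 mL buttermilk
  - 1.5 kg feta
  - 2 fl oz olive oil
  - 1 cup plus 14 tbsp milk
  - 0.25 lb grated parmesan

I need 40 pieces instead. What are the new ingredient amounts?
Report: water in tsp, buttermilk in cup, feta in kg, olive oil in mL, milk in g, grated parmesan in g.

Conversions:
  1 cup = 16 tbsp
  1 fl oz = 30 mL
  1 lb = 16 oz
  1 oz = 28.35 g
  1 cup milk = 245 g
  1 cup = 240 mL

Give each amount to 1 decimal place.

Scaling factor: 40/24 = 5/3.
water: 0.25 tsp × 5/3 ≈ 0.4 tsp
buttermilk: 350 mL × 5/3 ÷ 240 mL/cup ≈ 2.4 cup
feta: 1.5 kg × 5/3 = 2.5 kg
olive oil: 2 fl oz × 5/3 × 30 mL/fl oz = 100.0 mL
milk: (1 cup + 14 tbsp = 1.875 cup) × 5/3 × 245 g/cup ≈ 765.6 g
grated parmesan: 0.25 lb × 5/3 × 16 oz/lb × 28.35 g/oz = 189.0 g

water: 0.4 tsp; buttermilk: 2.4 cup; feta: 2.5 kg; olive oil: 100.0 mL; milk: 765.6 g; grated parmesan: 189.0 g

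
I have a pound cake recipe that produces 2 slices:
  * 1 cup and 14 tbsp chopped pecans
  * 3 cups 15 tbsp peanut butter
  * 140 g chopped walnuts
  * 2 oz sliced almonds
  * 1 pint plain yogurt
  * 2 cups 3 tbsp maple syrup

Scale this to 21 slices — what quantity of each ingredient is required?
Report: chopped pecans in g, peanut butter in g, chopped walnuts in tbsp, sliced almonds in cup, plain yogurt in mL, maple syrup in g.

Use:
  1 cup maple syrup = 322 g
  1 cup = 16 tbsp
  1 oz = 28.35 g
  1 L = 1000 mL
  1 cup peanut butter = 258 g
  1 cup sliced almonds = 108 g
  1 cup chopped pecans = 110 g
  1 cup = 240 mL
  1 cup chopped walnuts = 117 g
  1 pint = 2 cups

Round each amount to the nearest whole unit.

Scaling factor: 21/2 = 10.5.
chopped pecans: (1 cup + 14 tbsp = 1.875 cup) × 21/2 × 110 g/cup ≈ 2166 g
peanut butter: (3 cup + 15 tbsp = 3.9375 cup) × 21/2 × 258 g/cup ≈ 10667 g
chopped walnuts: 140 g × 21/2 ÷ 117 g/cup × 16 tbsp/cup ≈ 201 tbsp
sliced almonds: 2 oz × 21/2 × 28.35 g/oz ÷ 108 g/cup ≈ 6 cup
plain yogurt: 1 pint × 21/2 × 2 cup/pint × 240 mL/cup = 5040 mL
maple syrup: (2 cup + 3 tbsp = 2.1875 cup) × 21/2 × 322 g/cup ≈ 7396 g

chopped pecans: 2166 g; peanut butter: 10667 g; chopped walnuts: 201 tbsp; sliced almonds: 6 cup; plain yogurt: 5040 mL; maple syrup: 7396 g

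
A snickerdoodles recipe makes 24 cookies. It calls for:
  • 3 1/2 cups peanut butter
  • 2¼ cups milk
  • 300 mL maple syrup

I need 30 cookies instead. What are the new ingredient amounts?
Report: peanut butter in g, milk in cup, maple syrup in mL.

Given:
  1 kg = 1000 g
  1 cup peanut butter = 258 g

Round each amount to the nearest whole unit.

Scaling factor: 30/24 = 5/4 = 1.25.
peanut butter: 3.5 cup × 5/4 × 258 g/cup ≈ 1129 g
milk: 2.25 cup × 5/4 ≈ 3 cup
maple syrup: 300 mL × 5/4 = 375 mL

peanut butter: 1129 g; milk: 3 cup; maple syrup: 375 mL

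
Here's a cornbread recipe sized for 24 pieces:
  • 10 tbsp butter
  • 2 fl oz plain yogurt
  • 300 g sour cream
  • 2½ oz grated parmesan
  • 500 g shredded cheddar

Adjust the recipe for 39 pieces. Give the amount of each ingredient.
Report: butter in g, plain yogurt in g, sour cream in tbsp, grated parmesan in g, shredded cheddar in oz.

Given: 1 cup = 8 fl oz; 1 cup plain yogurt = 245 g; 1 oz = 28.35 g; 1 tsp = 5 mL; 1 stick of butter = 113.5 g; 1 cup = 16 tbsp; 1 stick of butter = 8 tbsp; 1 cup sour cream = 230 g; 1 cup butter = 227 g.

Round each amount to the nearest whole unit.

Scaling factor: 39/24 = 13/8 = 1.625.
butter: 10 tbsp × 13/8 ÷ 8 tbsp/stick × 113.5 g/stick ≈ 231 g
plain yogurt: 2 fl oz × 13/8 ÷ 8 fl oz/cup × 245 g/cup ≈ 100 g
sour cream: 300 g × 13/8 ÷ 230 g/cup × 16 tbsp/cup ≈ 34 tbsp
grated parmesan: 2.5 oz × 13/8 × 28.35 g/oz ≈ 115 g
shredded cheddar: 500 g × 13/8 ÷ 28.35 g/oz ≈ 29 oz

butter: 231 g; plain yogurt: 100 g; sour cream: 34 tbsp; grated parmesan: 115 g; shredded cheddar: 29 oz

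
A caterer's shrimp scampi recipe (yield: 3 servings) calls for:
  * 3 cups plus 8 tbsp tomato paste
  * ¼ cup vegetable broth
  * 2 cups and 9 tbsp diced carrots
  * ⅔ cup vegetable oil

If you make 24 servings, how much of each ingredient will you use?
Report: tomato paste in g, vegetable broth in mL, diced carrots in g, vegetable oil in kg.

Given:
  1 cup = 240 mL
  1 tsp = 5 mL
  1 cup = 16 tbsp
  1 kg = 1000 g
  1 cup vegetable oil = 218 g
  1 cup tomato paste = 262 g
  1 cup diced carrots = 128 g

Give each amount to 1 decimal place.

Scaling factor: 24/3 = 8.
tomato paste: (3 cup + 8 tbsp = 3.5 cup) × 8 × 262 g/cup = 7336.0 g
vegetable broth: 0.25 cup × 8 × 240 mL/cup = 480.0 mL
diced carrots: (2 cup + 9 tbsp = 2.5625 cup) × 8 × 128 g/cup = 2624.0 g
vegetable oil: 2/3 cup × 8 × 218 g/cup ÷ 1000 g/kg ≈ 1.2 kg

tomato paste: 7336.0 g; vegetable broth: 480.0 mL; diced carrots: 2624.0 g; vegetable oil: 1.2 kg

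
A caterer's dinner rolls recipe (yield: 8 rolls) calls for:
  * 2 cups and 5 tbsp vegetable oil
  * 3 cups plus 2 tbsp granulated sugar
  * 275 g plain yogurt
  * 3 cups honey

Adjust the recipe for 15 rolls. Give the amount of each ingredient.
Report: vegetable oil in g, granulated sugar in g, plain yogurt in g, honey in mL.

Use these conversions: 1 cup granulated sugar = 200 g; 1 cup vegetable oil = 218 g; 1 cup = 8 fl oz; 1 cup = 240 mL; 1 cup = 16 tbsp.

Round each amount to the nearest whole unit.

Scaling factor: 15/8 = 1.875.
vegetable oil: (2 cup + 5 tbsp = 2.3125 cup) × 15/8 × 218 g/cup ≈ 945 g
granulated sugar: (3 cup + 2 tbsp = 3.125 cup) × 15/8 × 200 g/cup ≈ 1172 g
plain yogurt: 275 g × 15/8 ≈ 516 g
honey: 3 cup × 15/8 × 240 mL/cup = 1350 mL

vegetable oil: 945 g; granulated sugar: 1172 g; plain yogurt: 516 g; honey: 1350 mL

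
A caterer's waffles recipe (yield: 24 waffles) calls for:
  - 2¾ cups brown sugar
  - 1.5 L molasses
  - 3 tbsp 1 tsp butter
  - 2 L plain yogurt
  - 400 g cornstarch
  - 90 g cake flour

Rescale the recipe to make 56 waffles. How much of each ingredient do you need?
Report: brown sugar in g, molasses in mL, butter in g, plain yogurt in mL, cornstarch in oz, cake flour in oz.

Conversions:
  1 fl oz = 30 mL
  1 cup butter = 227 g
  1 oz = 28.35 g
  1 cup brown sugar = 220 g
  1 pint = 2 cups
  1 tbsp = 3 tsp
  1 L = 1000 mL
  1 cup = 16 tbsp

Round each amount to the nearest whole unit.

brown sugar: 1412 g; molasses: 3500 mL; butter: 110 g; plain yogurt: 4667 mL; cornstarch: 33 oz; cake flour: 7 oz

Scaling factor: 56/24 = 7/3.
brown sugar: 2.75 cup × 7/3 × 220 g/cup ≈ 1412 g
molasses: 1.5 L × 7/3 × 1000 mL/L = 3500 mL
butter: (3 tbsp + 1 tsp = 10/3 tbsp) × 7/3 ÷ 16 tbsp/cup × 227 g/cup ≈ 110 g
plain yogurt: 2 L × 7/3 × 1000 mL/L ≈ 4667 mL
cornstarch: 400 g × 7/3 ÷ 28.35 g/oz ≈ 33 oz
cake flour: 90 g × 7/3 ÷ 28.35 g/oz ≈ 7 oz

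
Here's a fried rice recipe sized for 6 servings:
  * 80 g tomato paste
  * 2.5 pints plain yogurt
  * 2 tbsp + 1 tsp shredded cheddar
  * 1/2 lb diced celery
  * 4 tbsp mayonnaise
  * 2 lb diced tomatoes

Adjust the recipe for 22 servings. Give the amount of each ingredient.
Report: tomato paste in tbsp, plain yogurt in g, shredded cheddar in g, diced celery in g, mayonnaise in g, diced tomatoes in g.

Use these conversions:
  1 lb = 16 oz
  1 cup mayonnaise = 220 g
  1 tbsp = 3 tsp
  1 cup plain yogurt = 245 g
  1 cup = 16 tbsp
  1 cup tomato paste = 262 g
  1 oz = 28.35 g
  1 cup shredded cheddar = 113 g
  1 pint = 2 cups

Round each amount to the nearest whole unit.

tomato paste: 18 tbsp; plain yogurt: 4492 g; shredded cheddar: 60 g; diced celery: 832 g; mayonnaise: 202 g; diced tomatoes: 3326 g

Scaling factor: 22/6 = 11/3.
tomato paste: 80 g × 11/3 ÷ 262 g/cup × 16 tbsp/cup ≈ 18 tbsp
plain yogurt: 2.5 pint × 11/3 × 2 cup/pint × 245 g/cup ≈ 4492 g
shredded cheddar: (2 tbsp + 1 tsp = 7/3 tbsp) × 11/3 ÷ 16 tbsp/cup × 113 g/cup ≈ 60 g
diced celery: 0.5 lb × 11/3 × 16 oz/lb × 28.35 g/oz ≈ 832 g
mayonnaise: 4 tbsp × 11/3 ÷ 16 tbsp/cup × 220 g/cup ≈ 202 g
diced tomatoes: 2 lb × 11/3 × 16 oz/lb × 28.35 g/oz ≈ 3326 g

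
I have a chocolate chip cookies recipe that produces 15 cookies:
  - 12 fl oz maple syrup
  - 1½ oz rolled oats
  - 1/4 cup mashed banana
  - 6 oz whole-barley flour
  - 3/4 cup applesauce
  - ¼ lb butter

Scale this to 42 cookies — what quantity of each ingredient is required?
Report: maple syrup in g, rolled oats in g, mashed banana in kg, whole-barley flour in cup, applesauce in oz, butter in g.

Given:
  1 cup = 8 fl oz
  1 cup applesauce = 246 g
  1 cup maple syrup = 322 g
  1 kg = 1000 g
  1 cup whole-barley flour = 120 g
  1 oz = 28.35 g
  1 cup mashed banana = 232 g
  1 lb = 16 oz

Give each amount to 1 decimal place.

maple syrup: 1352.4 g; rolled oats: 119.1 g; mashed banana: 0.2 kg; whole-barley flour: 4.0 cup; applesauce: 18.2 oz; butter: 317.5 g

Scaling factor: 42/15 = 14/5 = 2.8.
maple syrup: 12 fl oz × 14/5 ÷ 8 fl oz/cup × 322 g/cup = 1352.4 g
rolled oats: 1.5 oz × 14/5 × 28.35 g/oz ≈ 119.1 g
mashed banana: 0.25 cup × 14/5 × 232 g/cup ÷ 1000 g/kg ≈ 0.2 kg
whole-barley flour: 6 oz × 14/5 × 28.35 g/oz ÷ 120 g/cup ≈ 4.0 cup
applesauce: 0.75 cup × 14/5 × 246 g/cup ÷ 28.35 g/oz ≈ 18.2 oz
butter: 0.25 lb × 14/5 × 16 oz/lb × 28.35 g/oz ≈ 317.5 g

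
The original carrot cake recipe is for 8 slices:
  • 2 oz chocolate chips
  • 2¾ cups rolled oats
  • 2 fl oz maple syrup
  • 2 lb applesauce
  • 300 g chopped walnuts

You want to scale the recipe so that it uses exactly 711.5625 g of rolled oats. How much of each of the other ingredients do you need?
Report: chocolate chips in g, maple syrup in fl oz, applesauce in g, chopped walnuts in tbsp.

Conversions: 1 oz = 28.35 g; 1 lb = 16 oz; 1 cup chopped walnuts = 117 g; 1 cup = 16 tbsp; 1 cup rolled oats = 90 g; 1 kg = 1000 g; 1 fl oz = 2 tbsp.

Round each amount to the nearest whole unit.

The original recipe has 247.5 g of rolled oats, so the scaling factor is 711.5625 ÷ 247.5 = 23/8 = 2.875.
chocolate chips: 2 oz × 23/8 × 28.35 g/oz ≈ 163 g
maple syrup: 2 fl oz × 23/8 ≈ 6 fl oz
applesauce: 2 lb × 23/8 × 16 oz/lb × 28.35 g/oz ≈ 2608 g
chopped walnuts: 300 g × 23/8 ÷ 117 g/cup × 16 tbsp/cup ≈ 118 tbsp

chocolate chips: 163 g; maple syrup: 6 fl oz; applesauce: 2608 g; chopped walnuts: 118 tbsp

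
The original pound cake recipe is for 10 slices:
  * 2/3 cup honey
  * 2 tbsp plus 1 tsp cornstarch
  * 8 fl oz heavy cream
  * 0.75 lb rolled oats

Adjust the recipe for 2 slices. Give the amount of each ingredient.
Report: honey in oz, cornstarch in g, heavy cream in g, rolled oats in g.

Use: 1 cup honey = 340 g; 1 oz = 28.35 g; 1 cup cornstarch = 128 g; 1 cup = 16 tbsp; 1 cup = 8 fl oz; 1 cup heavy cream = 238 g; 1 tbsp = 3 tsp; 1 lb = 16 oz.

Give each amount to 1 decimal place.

Scaling factor: 2/10 = 1/5 = 0.2.
honey: 2/3 cup × 1/5 × 340 g/cup ÷ 28.35 g/oz ≈ 1.6 oz
cornstarch: (2 tbsp + 1 tsp = 7/3 tbsp) × 1/5 ÷ 16 tbsp/cup × 128 g/cup ≈ 3.7 g
heavy cream: 8 fl oz × 1/5 ÷ 8 fl oz/cup × 238 g/cup = 47.6 g
rolled oats: 0.75 lb × 1/5 × 16 oz/lb × 28.35 g/oz ≈ 68.0 g

honey: 1.6 oz; cornstarch: 3.7 g; heavy cream: 47.6 g; rolled oats: 68.0 g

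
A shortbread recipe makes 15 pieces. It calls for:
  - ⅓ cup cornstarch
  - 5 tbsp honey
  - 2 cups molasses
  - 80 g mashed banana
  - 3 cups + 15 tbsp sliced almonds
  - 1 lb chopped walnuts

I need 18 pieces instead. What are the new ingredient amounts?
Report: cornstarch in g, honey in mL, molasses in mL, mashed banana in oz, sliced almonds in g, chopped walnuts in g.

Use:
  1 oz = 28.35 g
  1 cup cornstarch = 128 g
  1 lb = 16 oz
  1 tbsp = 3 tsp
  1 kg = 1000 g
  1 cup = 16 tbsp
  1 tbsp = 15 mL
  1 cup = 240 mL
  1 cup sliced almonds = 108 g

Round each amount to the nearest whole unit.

Scaling factor: 18/15 = 6/5 = 1.2.
cornstarch: 1/3 cup × 6/5 × 128 g/cup ≈ 51 g
honey: 5 tbsp × 6/5 × 15 mL/tbsp = 90 mL
molasses: 2 cup × 6/5 × 240 mL/cup = 576 mL
mashed banana: 80 g × 6/5 ÷ 28.35 g/oz ≈ 3 oz
sliced almonds: (3 cup + 15 tbsp = 3.9375 cup) × 6/5 × 108 g/cup ≈ 510 g
chopped walnuts: 1 lb × 6/5 × 16 oz/lb × 28.35 g/oz ≈ 544 g

cornstarch: 51 g; honey: 90 mL; molasses: 576 mL; mashed banana: 3 oz; sliced almonds: 510 g; chopped walnuts: 544 g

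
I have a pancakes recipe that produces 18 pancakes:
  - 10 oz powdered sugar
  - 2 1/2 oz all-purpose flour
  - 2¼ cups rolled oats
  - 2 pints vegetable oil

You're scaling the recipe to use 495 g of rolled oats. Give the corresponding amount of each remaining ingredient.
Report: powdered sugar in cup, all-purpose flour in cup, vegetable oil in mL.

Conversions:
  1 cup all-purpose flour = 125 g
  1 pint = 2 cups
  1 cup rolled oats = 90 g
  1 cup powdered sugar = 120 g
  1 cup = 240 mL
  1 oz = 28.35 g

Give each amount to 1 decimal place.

powdered sugar: 5.8 cup; all-purpose flour: 1.4 cup; vegetable oil: 2346.7 mL

The original recipe has 202.5 g of rolled oats, so the scaling factor is 495 ÷ 202.5 = 22/9.
powdered sugar: 10 oz × 22/9 × 28.35 g/oz ÷ 120 g/cup ≈ 5.8 cup
all-purpose flour: 2.5 oz × 22/9 × 28.35 g/oz ÷ 125 g/cup ≈ 1.4 cup
vegetable oil: 2 pint × 22/9 × 2 cup/pint × 240 mL/cup ≈ 2346.7 mL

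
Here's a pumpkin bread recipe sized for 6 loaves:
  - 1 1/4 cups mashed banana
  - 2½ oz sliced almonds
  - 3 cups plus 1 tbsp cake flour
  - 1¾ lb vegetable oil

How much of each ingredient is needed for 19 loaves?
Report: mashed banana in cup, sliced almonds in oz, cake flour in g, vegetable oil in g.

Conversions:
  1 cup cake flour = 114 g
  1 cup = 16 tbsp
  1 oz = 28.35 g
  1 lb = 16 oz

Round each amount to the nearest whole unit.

mashed banana: 4 cup; sliced almonds: 8 oz; cake flour: 1106 g; vegetable oil: 2514 g

Scaling factor: 19/6.
mashed banana: 1.25 cup × 19/6 ≈ 4 cup
sliced almonds: 2.5 oz × 19/6 ≈ 8 oz
cake flour: (3 cup + 1 tbsp = 3.0625 cup) × 19/6 × 114 g/cup ≈ 1106 g
vegetable oil: 1.75 lb × 19/6 × 16 oz/lb × 28.35 g/oz ≈ 2514 g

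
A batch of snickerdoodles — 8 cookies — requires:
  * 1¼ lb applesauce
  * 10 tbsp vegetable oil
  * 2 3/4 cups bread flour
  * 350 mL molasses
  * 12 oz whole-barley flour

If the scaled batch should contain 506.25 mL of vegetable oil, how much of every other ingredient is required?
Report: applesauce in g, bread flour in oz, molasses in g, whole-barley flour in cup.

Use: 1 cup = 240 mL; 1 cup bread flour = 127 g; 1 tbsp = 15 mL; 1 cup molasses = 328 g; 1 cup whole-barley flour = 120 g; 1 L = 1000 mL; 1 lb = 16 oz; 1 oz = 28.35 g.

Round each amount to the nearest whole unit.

applesauce: 1914 g; bread flour: 42 oz; molasses: 1614 g; whole-barley flour: 10 cup

The original recipe has 150 mL of vegetable oil, so the scaling factor is 506.25 ÷ 150 = 27/8 = 3.375.
applesauce: 1.25 lb × 27/8 × 16 oz/lb × 28.35 g/oz ≈ 1914 g
bread flour: 2.75 cup × 27/8 × 127 g/cup ÷ 28.35 g/oz ≈ 42 oz
molasses: 350 mL × 27/8 ÷ 240 mL/cup × 328 g/cup ≈ 1614 g
whole-barley flour: 12 oz × 27/8 × 28.35 g/oz ÷ 120 g/cup ≈ 10 cup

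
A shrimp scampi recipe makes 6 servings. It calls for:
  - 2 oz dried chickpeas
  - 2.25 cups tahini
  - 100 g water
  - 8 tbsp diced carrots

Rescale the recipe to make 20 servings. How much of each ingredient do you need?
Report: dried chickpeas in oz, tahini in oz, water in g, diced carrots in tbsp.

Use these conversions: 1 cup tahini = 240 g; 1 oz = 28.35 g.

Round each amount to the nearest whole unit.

Scaling factor: 20/6 = 10/3.
dried chickpeas: 2 oz × 10/3 ≈ 7 oz
tahini: 2.25 cup × 10/3 × 240 g/cup ÷ 28.35 g/oz ≈ 63 oz
water: 100 g × 10/3 ≈ 333 g
diced carrots: 8 tbsp × 10/3 ≈ 27 tbsp

dried chickpeas: 7 oz; tahini: 63 oz; water: 333 g; diced carrots: 27 tbsp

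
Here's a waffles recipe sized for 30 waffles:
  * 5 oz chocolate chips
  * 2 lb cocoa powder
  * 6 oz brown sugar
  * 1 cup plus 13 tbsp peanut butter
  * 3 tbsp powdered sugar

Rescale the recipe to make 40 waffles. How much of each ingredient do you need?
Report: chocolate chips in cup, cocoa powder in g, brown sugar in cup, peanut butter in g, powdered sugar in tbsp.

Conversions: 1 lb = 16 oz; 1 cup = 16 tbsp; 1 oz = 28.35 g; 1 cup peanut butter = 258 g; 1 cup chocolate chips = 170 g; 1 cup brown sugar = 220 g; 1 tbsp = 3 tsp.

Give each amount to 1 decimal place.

chocolate chips: 1.1 cup; cocoa powder: 1209.6 g; brown sugar: 1.0 cup; peanut butter: 623.5 g; powdered sugar: 4.0 tbsp

Scaling factor: 40/30 = 4/3.
chocolate chips: 5 oz × 4/3 × 28.35 g/oz ÷ 170 g/cup ≈ 1.1 cup
cocoa powder: 2 lb × 4/3 × 16 oz/lb × 28.35 g/oz = 1209.6 g
brown sugar: 6 oz × 4/3 × 28.35 g/oz ÷ 220 g/cup ≈ 1.0 cup
peanut butter: (1 cup + 13 tbsp = 1.8125 cup) × 4/3 × 258 g/cup = 623.5 g
powdered sugar: 3 tbsp × 4/3 = 4.0 tbsp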